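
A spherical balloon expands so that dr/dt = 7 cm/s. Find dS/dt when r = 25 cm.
1400π cm²/s

S = 4πr²
dS/dt = dS/dr · dr/dt = 8πr · 7
At r = 25: dS/dt = 1400π cm²/s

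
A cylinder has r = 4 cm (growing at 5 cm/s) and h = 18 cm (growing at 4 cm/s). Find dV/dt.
784π cm³/s

V = πr²h
dV/dt = 2πrh·dr/dt + πr²·dh/dt
= 2π(4)(18)(5) + π(4)²(4)
= 784π cm³/s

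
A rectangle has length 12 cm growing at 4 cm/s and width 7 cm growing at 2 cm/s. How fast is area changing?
52 cm²/s

A = lw
dA/dt = w·dl/dt + l·dw/dt = 7·4 + 12·2 = 52 cm²/s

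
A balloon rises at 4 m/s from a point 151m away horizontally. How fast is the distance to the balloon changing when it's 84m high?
336√29857/29857 ≈ 1.945 m/s

z² = 151² + y²
z = √(151² + 84²) = √29857
dz/dt = y/z · dy/dt = 84/√29857 · 4 = 336√29857/29857 ≈ 1.945 m/s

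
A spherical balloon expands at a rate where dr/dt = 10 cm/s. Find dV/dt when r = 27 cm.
29160π cm³/s

V = (4/3)πr³
dV/dt = dV/dr · dr/dt = 4πr² · 10
At r = 27: dV/dt = 29160π cm³/s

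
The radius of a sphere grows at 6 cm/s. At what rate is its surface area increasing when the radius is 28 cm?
1344π cm²/s

S = 4πr²
dS/dt = dS/dr · dr/dt = 8πr · 6
At r = 28: dS/dt = 1344π cm²/s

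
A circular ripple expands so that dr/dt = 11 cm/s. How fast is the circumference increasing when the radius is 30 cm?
22π cm/s

C = 2πr
dC/dt = 2π · dr/dt = 2π · 11 = 22π cm/s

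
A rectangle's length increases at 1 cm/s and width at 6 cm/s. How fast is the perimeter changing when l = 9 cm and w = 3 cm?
14 cm/s

P = 2(l + w)
dP/dt = 2(dl/dt + dw/dt) = 2(1 + 6) = 14 cm/s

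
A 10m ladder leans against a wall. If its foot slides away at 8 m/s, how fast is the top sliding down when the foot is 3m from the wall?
24√91/91 ≈ 2.516 m/s

x² + y² = 10²
2x·dx/dt + 2y·dy/dt = 0
dy/dt = -x/y · dx/dt = -3/√91 · 8 = -24√91/91 m/s
The top is descending at 24√91/91 ≈ 2.516 m/s.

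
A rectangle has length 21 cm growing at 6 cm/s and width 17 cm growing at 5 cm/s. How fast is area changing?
207 cm²/s

A = lw
dA/dt = w·dl/dt + l·dw/dt = 17·6 + 21·5 = 207 cm²/s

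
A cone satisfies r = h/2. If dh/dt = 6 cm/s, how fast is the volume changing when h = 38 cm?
2166π cm³/s

V = (1/3)π(h/2)²h = πh³/12
dV/dt = πh²/4 · 6
At h = 38: dV/dt = 2166π cm³/s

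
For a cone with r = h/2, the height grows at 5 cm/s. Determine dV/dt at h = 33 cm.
5445π/4 cm³/s

V = (1/3)π(h/2)²h = πh³/12
dV/dt = πh²/4 · 5
At h = 33: dV/dt = 5445π/4 cm³/s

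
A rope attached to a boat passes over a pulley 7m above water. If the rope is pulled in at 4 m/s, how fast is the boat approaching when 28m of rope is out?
16√15/15 ≈ 4.131 m/s

rope² = x² + 7²
x = √(28² - 7²) = 7√15
dx/dt = (rope/x) · d(rope)/dt = (28/(7√15)) · (-4) = -16√15/15 m/s
The boat approaches at 16√15/15 ≈ 4.131 m/s.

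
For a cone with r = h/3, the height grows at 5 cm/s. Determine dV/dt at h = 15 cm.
125π cm³/s

V = (1/3)π(h/3)²h = πh³/27
dV/dt = πh²/9 · 5
At h = 15: dV/dt = 125π cm³/s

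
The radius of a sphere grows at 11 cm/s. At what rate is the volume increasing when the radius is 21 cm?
19404π cm³/s

V = (4/3)πr³
dV/dt = dV/dr · dr/dt = 4πr² · 11
At r = 21: dV/dt = 19404π cm³/s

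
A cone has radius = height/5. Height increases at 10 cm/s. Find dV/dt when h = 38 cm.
2888π/5 cm³/s

V = (1/3)π(h/5)²h = πh³/75
dV/dt = πh²/25 · 10
At h = 38: dV/dt = 2888π/5 cm³/s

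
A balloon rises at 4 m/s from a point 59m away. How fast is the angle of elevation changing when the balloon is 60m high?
0.033329 rad/s

tan(θ) = y/59
sec²(θ) · dθ/dt = (1/59) · dy/dt
dθ/dt = cos²(θ)/59 · 4 = 59/(59² + 60²) · 4
dθ/dt = 0.033329 rad/s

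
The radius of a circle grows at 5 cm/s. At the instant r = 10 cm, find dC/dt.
10π cm/s

C = 2πr
dC/dt = 2π · dr/dt = 2π · 5 = 10π cm/s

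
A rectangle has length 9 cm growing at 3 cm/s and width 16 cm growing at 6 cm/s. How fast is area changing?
102 cm²/s

A = lw
dA/dt = w·dl/dt + l·dw/dt = 16·3 + 9·6 = 102 cm²/s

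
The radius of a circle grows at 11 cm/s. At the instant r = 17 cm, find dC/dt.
22π cm/s

C = 2πr
dC/dt = 2π · dr/dt = 2π · 11 = 22π cm/s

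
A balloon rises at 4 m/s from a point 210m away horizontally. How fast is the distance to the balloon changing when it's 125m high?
100√2389/2389 ≈ 2.046 m/s

z² = 210² + y²
z = √(210² + 125²) = 5√2389
dz/dt = y/z · dy/dt = 125/(5√2389) · 4 = 100√2389/2389 ≈ 2.046 m/s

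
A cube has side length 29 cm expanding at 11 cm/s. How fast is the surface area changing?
3828 cm²/s

A = 6s²
dA/dt = 12s · ds/dt = 12·29·11 = 3828 cm²/s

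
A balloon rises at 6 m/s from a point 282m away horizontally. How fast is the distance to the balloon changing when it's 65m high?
390√83749/83749 ≈ 1.348 m/s

z² = 282² + y²
z = √(282² + 65²) = √83749
dz/dt = y/z · dy/dt = 65/√83749 · 6 = 390√83749/83749 ≈ 1.348 m/s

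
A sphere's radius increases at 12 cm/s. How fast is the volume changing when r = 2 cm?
192π cm³/s

V = (4/3)πr³
dV/dt = dV/dr · dr/dt = 4πr² · 12
At r = 2: dV/dt = 192π cm³/s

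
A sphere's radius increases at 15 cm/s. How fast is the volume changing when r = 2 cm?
240π cm³/s

V = (4/3)πr³
dV/dt = dV/dr · dr/dt = 4πr² · 15
At r = 2: dV/dt = 240π cm³/s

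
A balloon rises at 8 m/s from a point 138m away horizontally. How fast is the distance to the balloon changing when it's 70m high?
140√5986/2993 ≈ 3.619 m/s

z² = 138² + y²
z = √(138² + 70²) = 2√5986
dz/dt = y/z · dy/dt = 70/(2√5986) · 8 = 140√5986/2993 ≈ 3.619 m/s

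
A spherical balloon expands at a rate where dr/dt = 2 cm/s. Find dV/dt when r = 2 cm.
32π cm³/s

V = (4/3)πr³
dV/dt = dV/dr · dr/dt = 4πr² · 2
At r = 2: dV/dt = 32π cm³/s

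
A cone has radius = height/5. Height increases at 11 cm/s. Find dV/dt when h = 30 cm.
396π cm³/s

V = (1/3)π(h/5)²h = πh³/75
dV/dt = πh²/25 · 11
At h = 30: dV/dt = 396π cm³/s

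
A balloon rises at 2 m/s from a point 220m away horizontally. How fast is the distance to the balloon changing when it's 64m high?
32√3281/3281 ≈ 0.5587 m/s

z² = 220² + y²
z = √(220² + 64²) = 4√3281
dz/dt = y/z · dy/dt = 64/(4√3281) · 2 = 32√3281/3281 ≈ 0.5587 m/s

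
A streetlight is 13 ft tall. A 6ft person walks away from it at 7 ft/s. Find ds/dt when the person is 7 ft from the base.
6 ft/s

By similar triangles: 13/(x+s) = 6/s
Solving: s = 6x/7
ds/dt = 6/7 · dx/dt = 6/7 · 7 = 6 ft/s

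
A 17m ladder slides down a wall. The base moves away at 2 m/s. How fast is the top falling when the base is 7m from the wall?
7√15/30 ≈ 0.9037 m/s

x² + y² = 17²
2x·dx/dt + 2y·dy/dt = 0
dy/dt = -x/y · dx/dt = -7/(4√15) · 2 = -7√15/30 m/s
The top is descending at 7√15/30 ≈ 0.9037 m/s.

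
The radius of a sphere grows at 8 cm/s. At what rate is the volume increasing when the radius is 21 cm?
14112π cm³/s

V = (4/3)πr³
dV/dt = dV/dr · dr/dt = 4πr² · 8
At r = 21: dV/dt = 14112π cm³/s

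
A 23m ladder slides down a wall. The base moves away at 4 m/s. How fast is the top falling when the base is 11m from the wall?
11√102/51 ≈ 2.178 m/s

x² + y² = 23²
2x·dx/dt + 2y·dy/dt = 0
dy/dt = -x/y · dx/dt = -11/(2√102) · 4 = -11√102/51 m/s
The top is descending at 11√102/51 ≈ 2.178 m/s.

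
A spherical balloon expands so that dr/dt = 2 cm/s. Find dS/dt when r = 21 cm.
336π cm²/s

S = 4πr²
dS/dt = dS/dr · dr/dt = 8πr · 2
At r = 21: dS/dt = 336π cm²/s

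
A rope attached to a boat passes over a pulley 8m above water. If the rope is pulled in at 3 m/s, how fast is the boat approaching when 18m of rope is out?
27√65/65 ≈ 3.349 m/s

rope² = x² + 8²
x = √(18² - 8²) = 2√65
dx/dt = (rope/x) · d(rope)/dt = (18/(2√65)) · (-3) = -27√65/65 m/s
The boat approaches at 27√65/65 ≈ 3.349 m/s.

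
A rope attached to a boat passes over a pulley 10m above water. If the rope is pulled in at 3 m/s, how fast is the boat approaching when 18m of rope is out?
27√14/28 ≈ 3.608 m/s

rope² = x² + 10²
x = √(18² - 10²) = 4√14
dx/dt = (rope/x) · d(rope)/dt = (18/(4√14)) · (-3) = -27√14/28 m/s
The boat approaches at 27√14/28 ≈ 3.608 m/s.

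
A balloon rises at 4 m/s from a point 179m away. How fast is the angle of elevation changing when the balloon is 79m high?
0.018703 rad/s

tan(θ) = y/179
sec²(θ) · dθ/dt = (1/179) · dy/dt
dθ/dt = cos²(θ)/179 · 4 = 179/(179² + 79²) · 4
dθ/dt = 0.018703 rad/s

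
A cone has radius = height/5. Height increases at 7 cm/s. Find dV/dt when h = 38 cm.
10108π/25 cm³/s

V = (1/3)π(h/5)²h = πh³/75
dV/dt = πh²/25 · 7
At h = 38: dV/dt = 10108π/25 cm³/s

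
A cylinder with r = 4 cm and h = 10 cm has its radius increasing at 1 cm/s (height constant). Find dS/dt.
36π cm²/s

S = 2πrh + 2πr² (lateral + bases)
dS/dt = (2πh + 4πr)·dr/dt = (2π·10 + 4π·4)·1
= 36π cm²/s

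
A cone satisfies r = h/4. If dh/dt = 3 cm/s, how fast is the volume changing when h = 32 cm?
192π cm³/s

V = (1/3)π(h/4)²h = πh³/48
dV/dt = πh²/16 · 3
At h = 32: dV/dt = 192π cm³/s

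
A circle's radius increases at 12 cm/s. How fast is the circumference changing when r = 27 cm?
24π cm/s

C = 2πr
dC/dt = 2π · dr/dt = 2π · 12 = 24π cm/s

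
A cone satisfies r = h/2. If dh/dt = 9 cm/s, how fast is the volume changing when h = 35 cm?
11025π/4 cm³/s

V = (1/3)π(h/2)²h = πh³/12
dV/dt = πh²/4 · 9
At h = 35: dV/dt = 11025π/4 cm³/s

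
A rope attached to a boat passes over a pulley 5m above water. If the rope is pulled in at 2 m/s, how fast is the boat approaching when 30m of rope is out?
12√35/35 ≈ 2.028 m/s

rope² = x² + 5²
x = √(30² - 5²) = 5√35
dx/dt = (rope/x) · d(rope)/dt = (30/(5√35)) · (-2) = -12√35/35 m/s
The boat approaches at 12√35/35 ≈ 2.028 m/s.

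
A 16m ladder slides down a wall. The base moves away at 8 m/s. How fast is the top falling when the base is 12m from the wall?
24√7/7 ≈ 9.071 m/s

x² + y² = 16²
2x·dx/dt + 2y·dy/dt = 0
dy/dt = -x/y · dx/dt = -12/(4√7) · 8 = -24√7/7 m/s
The top is descending at 24√7/7 ≈ 9.071 m/s.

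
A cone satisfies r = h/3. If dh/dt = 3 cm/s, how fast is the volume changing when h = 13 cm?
169π/3 cm³/s

V = (1/3)π(h/3)²h = πh³/27
dV/dt = πh²/9 · 3
At h = 13: dV/dt = 169π/3 cm³/s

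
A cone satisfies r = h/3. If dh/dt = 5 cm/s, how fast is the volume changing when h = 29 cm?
4205π/9 cm³/s

V = (1/3)π(h/3)²h = πh³/27
dV/dt = πh²/9 · 5
At h = 29: dV/dt = 4205π/9 cm³/s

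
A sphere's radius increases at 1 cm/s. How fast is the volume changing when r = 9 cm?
324π cm³/s

V = (4/3)πr³
dV/dt = dV/dr · dr/dt = 4πr² · 1
At r = 9: dV/dt = 324π cm³/s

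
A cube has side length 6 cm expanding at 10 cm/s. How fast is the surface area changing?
720 cm²/s

A = 6s²
dA/dt = 12s · ds/dt = 12·6·10 = 720 cm²/s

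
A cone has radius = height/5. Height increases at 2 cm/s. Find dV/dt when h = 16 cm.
512π/25 cm³/s

V = (1/3)π(h/5)²h = πh³/75
dV/dt = πh²/25 · 2
At h = 16: dV/dt = 512π/25 cm³/s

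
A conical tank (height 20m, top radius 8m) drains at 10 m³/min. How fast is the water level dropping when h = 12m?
125/(288π) ≈ 0.1382 m/min

r/h = 8/20, so r = (2/5)h
V = (1/3)πr²h = (1/3)π((2/5)h)²h = (4/75)πh³
dV/dh = (4/25)πh²
dh/dt = (dV/dt)/(dV/dh) = -10/((4/25)π·12²) = -125/(288π) m/min
The level is dropping at 125/(288π) ≈ 0.1382 m/min.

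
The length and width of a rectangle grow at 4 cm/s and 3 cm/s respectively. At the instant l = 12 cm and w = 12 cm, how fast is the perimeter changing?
14 cm/s

P = 2(l + w)
dP/dt = 2(dl/dt + dw/dt) = 2(4 + 3) = 14 cm/s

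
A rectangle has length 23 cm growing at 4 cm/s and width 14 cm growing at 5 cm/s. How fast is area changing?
171 cm²/s

A = lw
dA/dt = w·dl/dt + l·dw/dt = 14·4 + 23·5 = 171 cm²/s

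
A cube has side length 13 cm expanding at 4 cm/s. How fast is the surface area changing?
624 cm²/s

A = 6s²
dA/dt = 12s · ds/dt = 12·13·4 = 624 cm²/s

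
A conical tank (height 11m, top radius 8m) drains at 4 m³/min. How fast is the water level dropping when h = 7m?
121/(784π) ≈ 0.04913 m/min

r/h = 8/11, so r = (8/11)h
V = (1/3)πr²h = (1/3)π((8/11)h)²h = (64/363)πh³
dV/dh = (64/121)πh²
dh/dt = (dV/dt)/(dV/dh) = -4/((64/121)π·7²) = -121/(784π) m/min
The level is dropping at 121/(784π) ≈ 0.04913 m/min.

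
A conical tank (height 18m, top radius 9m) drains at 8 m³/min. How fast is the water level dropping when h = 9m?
32/(81π) ≈ 0.1258 m/min

r/h = 9/18, so r = (1/2)h
V = (1/3)πr²h = (1/3)π((1/2)h)²h = (1/12)πh³
dV/dh = (1/4)πh²
dh/dt = (dV/dt)/(dV/dh) = -8/((1/4)π·9²) = -32/(81π) m/min
The level is dropping at 32/(81π) ≈ 0.1258 m/min.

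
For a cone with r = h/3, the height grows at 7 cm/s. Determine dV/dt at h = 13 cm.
1183π/9 cm³/s

V = (1/3)π(h/3)²h = πh³/27
dV/dt = πh²/9 · 7
At h = 13: dV/dt = 1183π/9 cm³/s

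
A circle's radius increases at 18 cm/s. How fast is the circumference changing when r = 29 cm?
36π cm/s

C = 2πr
dC/dt = 2π · dr/dt = 2π · 18 = 36π cm/s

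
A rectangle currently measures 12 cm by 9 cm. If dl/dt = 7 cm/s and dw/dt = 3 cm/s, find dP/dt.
20 cm/s

P = 2(l + w)
dP/dt = 2(dl/dt + dw/dt) = 2(7 + 3) = 20 cm/s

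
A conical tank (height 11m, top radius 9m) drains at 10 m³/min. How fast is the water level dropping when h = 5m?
242/(405π) ≈ 0.1902 m/min

r/h = 9/11, so r = (9/11)h
V = (1/3)πr²h = (1/3)π((9/11)h)²h = (27/121)πh³
dV/dh = (81/121)πh²
dh/dt = (dV/dt)/(dV/dh) = -10/((81/121)π·5²) = -242/(405π) m/min
The level is dropping at 242/(405π) ≈ 0.1902 m/min.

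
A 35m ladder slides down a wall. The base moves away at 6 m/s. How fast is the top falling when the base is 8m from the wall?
16√129/129 ≈ 1.409 m/s

x² + y² = 35²
2x·dx/dt + 2y·dy/dt = 0
dy/dt = -x/y · dx/dt = -8/(3√129) · 6 = -16√129/129 m/s
The top is descending at 16√129/129 ≈ 1.409 m/s.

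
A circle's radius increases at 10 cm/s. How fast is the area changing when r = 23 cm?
460π cm²/s

A = πr²
dA/dt = 2πr · dr/dt = 2π(23)(10) = 460π cm²/s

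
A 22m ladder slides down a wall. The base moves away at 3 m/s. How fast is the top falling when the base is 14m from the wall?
7√2/4 ≈ 2.475 m/s

x² + y² = 22²
2x·dx/dt + 2y·dy/dt = 0
dy/dt = -x/y · dx/dt = -14/(12√2) · 3 = -7√2/4 m/s
The top is descending at 7√2/4 ≈ 2.475 m/s.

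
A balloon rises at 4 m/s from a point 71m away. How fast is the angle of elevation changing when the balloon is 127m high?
0.013415 rad/s

tan(θ) = y/71
sec²(θ) · dθ/dt = (1/71) · dy/dt
dθ/dt = cos²(θ)/71 · 4 = 71/(71² + 127²) · 4
dθ/dt = 0.013415 rad/s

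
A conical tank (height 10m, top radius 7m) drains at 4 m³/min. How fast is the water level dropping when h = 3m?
400/(441π) ≈ 0.2887 m/min

r/h = 7/10, so r = (7/10)h
V = (1/3)πr²h = (1/3)π((7/10)h)²h = (49/300)πh³
dV/dh = (49/100)πh²
dh/dt = (dV/dt)/(dV/dh) = -4/((49/100)π·3²) = -400/(441π) m/min
The level is dropping at 400/(441π) ≈ 0.2887 m/min.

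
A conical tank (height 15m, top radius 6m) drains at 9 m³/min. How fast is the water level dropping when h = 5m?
9/(4π) ≈ 0.7162 m/min

r/h = 6/15, so r = (2/5)h
V = (1/3)πr²h = (1/3)π((2/5)h)²h = (4/75)πh³
dV/dh = (4/25)πh²
dh/dt = (dV/dt)/(dV/dh) = -9/((4/25)π·5²) = -9/(4π) m/min
The level is dropping at 9/(4π) ≈ 0.7162 m/min.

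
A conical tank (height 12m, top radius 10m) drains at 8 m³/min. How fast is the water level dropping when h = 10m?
72/(625π) ≈ 0.03667 m/min

r/h = 10/12, so r = (5/6)h
V = (1/3)πr²h = (1/3)π((5/6)h)²h = (25/108)πh³
dV/dh = (25/36)πh²
dh/dt = (dV/dt)/(dV/dh) = -8/((25/36)π·10²) = -72/(625π) m/min
The level is dropping at 72/(625π) ≈ 0.03667 m/min.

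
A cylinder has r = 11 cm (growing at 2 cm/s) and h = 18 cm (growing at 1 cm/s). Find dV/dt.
913π cm³/s

V = πr²h
dV/dt = 2πrh·dr/dt + πr²·dh/dt
= 2π(11)(18)(2) + π(11)²(1)
= 913π cm³/s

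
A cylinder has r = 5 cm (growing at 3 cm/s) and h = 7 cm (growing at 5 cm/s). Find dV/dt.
335π cm³/s

V = πr²h
dV/dt = 2πrh·dr/dt + πr²·dh/dt
= 2π(5)(7)(3) + π(5)²(5)
= 335π cm³/s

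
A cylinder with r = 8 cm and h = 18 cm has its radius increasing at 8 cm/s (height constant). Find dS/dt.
544π cm²/s

S = 2πrh + 2πr² (lateral + bases)
dS/dt = (2πh + 4πr)·dr/dt = (2π·18 + 4π·8)·8
= 544π cm²/s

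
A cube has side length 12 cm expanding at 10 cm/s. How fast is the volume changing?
4320 cm³/s

V = s³
dV/dt = 3s² · ds/dt = 3·12²·10 = 4320 cm³/s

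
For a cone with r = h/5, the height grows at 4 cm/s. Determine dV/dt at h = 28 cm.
3136π/25 cm³/s

V = (1/3)π(h/5)²h = πh³/75
dV/dt = πh²/25 · 4
At h = 28: dV/dt = 3136π/25 cm³/s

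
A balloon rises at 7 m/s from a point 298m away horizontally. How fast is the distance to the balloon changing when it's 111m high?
777√4045/20225 ≈ 2.443 m/s

z² = 298² + y²
z = √(298² + 111²) = 5√4045
dz/dt = y/z · dy/dt = 111/(5√4045) · 7 = 777√4045/20225 ≈ 2.443 m/s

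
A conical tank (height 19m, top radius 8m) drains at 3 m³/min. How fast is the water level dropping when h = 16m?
1083/(16384π) ≈ 0.02104 m/min

r/h = 8/19, so r = (8/19)h
V = (1/3)πr²h = (1/3)π((8/19)h)²h = (64/1083)πh³
dV/dh = (64/361)πh²
dh/dt = (dV/dt)/(dV/dh) = -3/((64/361)π·16²) = -1083/(16384π) m/min
The level is dropping at 1083/(16384π) ≈ 0.02104 m/min.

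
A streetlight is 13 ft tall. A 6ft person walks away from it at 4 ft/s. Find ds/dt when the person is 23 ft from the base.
24/7 ft/s

By similar triangles: 13/(x+s) = 6/s
Solving: s = 6x/7
ds/dt = 6/7 · dx/dt = 6/7 · 4 = 24/7 ft/s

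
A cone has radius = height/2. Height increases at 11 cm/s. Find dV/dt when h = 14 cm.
539π cm³/s

V = (1/3)π(h/2)²h = πh³/12
dV/dt = πh²/4 · 11
At h = 14: dV/dt = 539π cm³/s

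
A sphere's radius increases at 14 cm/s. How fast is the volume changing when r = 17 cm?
16184π cm³/s

V = (4/3)πr³
dV/dt = dV/dr · dr/dt = 4πr² · 14
At r = 17: dV/dt = 16184π cm³/s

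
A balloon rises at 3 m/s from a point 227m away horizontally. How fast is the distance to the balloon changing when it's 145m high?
435√72554/72554 ≈ 1.615 m/s

z² = 227² + y²
z = √(227² + 145²) = √72554
dz/dt = y/z · dy/dt = 145/√72554 · 3 = 435√72554/72554 ≈ 1.615 m/s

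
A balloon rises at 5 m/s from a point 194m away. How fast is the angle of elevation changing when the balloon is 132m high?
0.017617 rad/s

tan(θ) = y/194
sec²(θ) · dθ/dt = (1/194) · dy/dt
dθ/dt = cos²(θ)/194 · 5 = 194/(194² + 132²) · 5
dθ/dt = 0.017617 rad/s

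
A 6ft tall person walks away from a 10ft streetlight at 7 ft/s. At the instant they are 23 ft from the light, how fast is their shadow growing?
21/2 ft/s

By similar triangles: 10/(x+s) = 6/s
Solving: s = 6x/4
ds/dt = 6/4 · dx/dt = 3/2 · 7 = 21/2 ft/s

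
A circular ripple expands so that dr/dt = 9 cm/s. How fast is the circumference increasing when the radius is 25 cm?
18π cm/s

C = 2πr
dC/dt = 2π · dr/dt = 2π · 9 = 18π cm/s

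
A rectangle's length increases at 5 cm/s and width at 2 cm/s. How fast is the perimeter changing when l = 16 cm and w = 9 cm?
14 cm/s

P = 2(l + w)
dP/dt = 2(dl/dt + dw/dt) = 2(5 + 2) = 14 cm/s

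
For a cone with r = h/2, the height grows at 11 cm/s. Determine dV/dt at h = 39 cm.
16731π/4 cm³/s

V = (1/3)π(h/2)²h = πh³/12
dV/dt = πh²/4 · 11
At h = 39: dV/dt = 16731π/4 cm³/s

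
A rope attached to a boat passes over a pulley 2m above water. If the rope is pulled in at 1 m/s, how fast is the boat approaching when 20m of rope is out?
10√11/33 ≈ 1.005 m/s

rope² = x² + 2²
x = √(20² - 2²) = 6√11
dx/dt = (rope/x) · d(rope)/dt = (20/(6√11)) · (-1) = -10√11/33 m/s
The boat approaches at 10√11/33 ≈ 1.005 m/s.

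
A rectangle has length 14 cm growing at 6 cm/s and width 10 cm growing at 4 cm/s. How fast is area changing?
116 cm²/s

A = lw
dA/dt = w·dl/dt + l·dw/dt = 10·6 + 14·4 = 116 cm²/s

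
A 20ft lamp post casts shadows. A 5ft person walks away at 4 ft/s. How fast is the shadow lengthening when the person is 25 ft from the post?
4/3 ft/s

By similar triangles: 20/(x+s) = 5/s
Solving: s = 5x/15
ds/dt = 5/15 · dx/dt = 1/3 · 4 = 4/3 ft/s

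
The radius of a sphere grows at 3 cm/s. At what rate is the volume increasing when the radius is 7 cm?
588π cm³/s

V = (4/3)πr³
dV/dt = dV/dr · dr/dt = 4πr² · 3
At r = 7: dV/dt = 588π cm³/s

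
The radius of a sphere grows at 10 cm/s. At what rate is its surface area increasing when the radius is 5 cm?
400π cm²/s

S = 4πr²
dS/dt = dS/dr · dr/dt = 8πr · 10
At r = 5: dS/dt = 400π cm²/s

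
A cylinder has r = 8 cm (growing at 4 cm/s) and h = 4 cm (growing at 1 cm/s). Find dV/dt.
320π cm³/s

V = πr²h
dV/dt = 2πrh·dr/dt + πr²·dh/dt
= 2π(8)(4)(4) + π(8)²(1)
= 320π cm³/s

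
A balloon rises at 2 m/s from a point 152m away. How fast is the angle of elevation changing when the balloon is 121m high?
0.008054 rad/s

tan(θ) = y/152
sec²(θ) · dθ/dt = (1/152) · dy/dt
dθ/dt = cos²(θ)/152 · 2 = 152/(152² + 121²) · 2
dθ/dt = 0.008054 rad/s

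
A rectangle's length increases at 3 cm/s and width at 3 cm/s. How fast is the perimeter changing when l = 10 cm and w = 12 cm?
12 cm/s

P = 2(l + w)
dP/dt = 2(dl/dt + dw/dt) = 2(3 + 3) = 12 cm/s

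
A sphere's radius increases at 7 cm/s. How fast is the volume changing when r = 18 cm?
9072π cm³/s

V = (4/3)πr³
dV/dt = dV/dr · dr/dt = 4πr² · 7
At r = 18: dV/dt = 9072π cm³/s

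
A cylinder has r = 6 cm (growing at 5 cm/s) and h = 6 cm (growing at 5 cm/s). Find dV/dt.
540π cm³/s

V = πr²h
dV/dt = 2πrh·dr/dt + πr²·dh/dt
= 2π(6)(6)(5) + π(6)²(5)
= 540π cm³/s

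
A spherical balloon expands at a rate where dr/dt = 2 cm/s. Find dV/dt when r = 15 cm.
1800π cm³/s

V = (4/3)πr³
dV/dt = dV/dr · dr/dt = 4πr² · 2
At r = 15: dV/dt = 1800π cm³/s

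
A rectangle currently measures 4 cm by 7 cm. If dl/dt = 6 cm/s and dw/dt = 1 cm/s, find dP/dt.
14 cm/s

P = 2(l + w)
dP/dt = 2(dl/dt + dw/dt) = 2(6 + 1) = 14 cm/s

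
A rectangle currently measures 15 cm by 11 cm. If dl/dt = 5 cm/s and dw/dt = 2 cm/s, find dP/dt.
14 cm/s

P = 2(l + w)
dP/dt = 2(dl/dt + dw/dt) = 2(5 + 2) = 14 cm/s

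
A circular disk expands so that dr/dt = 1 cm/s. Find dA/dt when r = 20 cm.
40π cm²/s

A = πr²
dA/dt = 2πr · dr/dt = 2π(20)(1) = 40π cm²/s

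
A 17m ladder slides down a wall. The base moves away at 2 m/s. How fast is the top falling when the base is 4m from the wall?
8√273/273 ≈ 0.4842 m/s

x² + y² = 17²
2x·dx/dt + 2y·dy/dt = 0
dy/dt = -x/y · dx/dt = -4/√273 · 2 = -8√273/273 m/s
The top is descending at 8√273/273 ≈ 0.4842 m/s.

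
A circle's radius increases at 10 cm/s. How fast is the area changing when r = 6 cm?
120π cm²/s

A = πr²
dA/dt = 2πr · dr/dt = 2π(6)(10) = 120π cm²/s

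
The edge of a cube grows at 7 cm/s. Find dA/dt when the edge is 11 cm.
924 cm²/s

A = 6s²
dA/dt = 12s · ds/dt = 12·11·7 = 924 cm²/s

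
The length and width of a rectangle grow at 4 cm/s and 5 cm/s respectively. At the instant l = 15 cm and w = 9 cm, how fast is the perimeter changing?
18 cm/s

P = 2(l + w)
dP/dt = 2(dl/dt + dw/dt) = 2(4 + 5) = 18 cm/s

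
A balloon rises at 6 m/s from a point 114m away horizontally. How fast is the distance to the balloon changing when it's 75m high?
150√2069/2069 ≈ 3.298 m/s

z² = 114² + y²
z = √(114² + 75²) = 3√2069
dz/dt = y/z · dy/dt = 75/(3√2069) · 6 = 150√2069/2069 ≈ 3.298 m/s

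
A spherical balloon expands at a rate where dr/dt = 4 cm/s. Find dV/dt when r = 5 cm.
400π cm³/s

V = (4/3)πr³
dV/dt = dV/dr · dr/dt = 4πr² · 4
At r = 5: dV/dt = 400π cm³/s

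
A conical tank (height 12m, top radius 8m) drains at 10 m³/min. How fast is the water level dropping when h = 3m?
5/(2π) ≈ 0.7958 m/min

r/h = 8/12, so r = (2/3)h
V = (1/3)πr²h = (1/3)π((2/3)h)²h = (4/27)πh³
dV/dh = (4/9)πh²
dh/dt = (dV/dt)/(dV/dh) = -10/((4/9)π·3²) = -5/(2π) m/min
The level is dropping at 5/(2π) ≈ 0.7958 m/min.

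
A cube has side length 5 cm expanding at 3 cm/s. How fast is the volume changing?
225 cm³/s

V = s³
dV/dt = 3s² · ds/dt = 3·5²·3 = 225 cm³/s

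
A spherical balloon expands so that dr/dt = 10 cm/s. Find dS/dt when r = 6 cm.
480π cm²/s

S = 4πr²
dS/dt = dS/dr · dr/dt = 8πr · 10
At r = 6: dS/dt = 480π cm²/s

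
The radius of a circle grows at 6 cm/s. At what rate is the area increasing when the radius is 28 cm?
336π cm²/s

A = πr²
dA/dt = 2πr · dr/dt = 2π(28)(6) = 336π cm²/s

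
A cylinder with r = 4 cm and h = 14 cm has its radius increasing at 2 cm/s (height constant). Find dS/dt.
88π cm²/s

S = 2πrh + 2πr² (lateral + bases)
dS/dt = (2πh + 4πr)·dr/dt = (2π·14 + 4π·4)·2
= 88π cm²/s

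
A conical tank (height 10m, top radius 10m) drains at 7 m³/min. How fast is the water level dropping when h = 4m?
7/(16π) ≈ 0.1393 m/min

r/h = 10/10, so r = h
V = (1/3)πr²h = (1/3)π(h)²h = (1/3)πh³
dV/dh = πh²
dh/dt = (dV/dt)/(dV/dh) = -7/(π·4²) = -7/(16π) m/min
The level is dropping at 7/(16π) ≈ 0.1393 m/min.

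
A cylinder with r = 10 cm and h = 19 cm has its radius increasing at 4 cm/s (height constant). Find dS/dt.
312π cm²/s

S = 2πrh + 2πr² (lateral + bases)
dS/dt = (2πh + 4πr)·dr/dt = (2π·19 + 4π·10)·4
= 312π cm²/s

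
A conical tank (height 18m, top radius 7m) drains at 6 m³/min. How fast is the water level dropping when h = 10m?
486/(1225π) ≈ 0.1263 m/min

r/h = 7/18, so r = (7/18)h
V = (1/3)πr²h = (1/3)π((7/18)h)²h = (49/972)πh³
dV/dh = (49/324)πh²
dh/dt = (dV/dt)/(dV/dh) = -6/((49/324)π·10²) = -486/(1225π) m/min
The level is dropping at 486/(1225π) ≈ 0.1263 m/min.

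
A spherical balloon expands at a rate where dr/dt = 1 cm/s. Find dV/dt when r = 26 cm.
2704π cm³/s

V = (4/3)πr³
dV/dt = dV/dr · dr/dt = 4πr² · 1
At r = 26: dV/dt = 2704π cm³/s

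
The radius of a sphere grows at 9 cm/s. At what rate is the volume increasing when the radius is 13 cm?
6084π cm³/s

V = (4/3)πr³
dV/dt = dV/dr · dr/dt = 4πr² · 9
At r = 13: dV/dt = 6084π cm³/s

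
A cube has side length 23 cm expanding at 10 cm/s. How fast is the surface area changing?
2760 cm²/s

A = 6s²
dA/dt = 12s · ds/dt = 12·23·10 = 2760 cm²/s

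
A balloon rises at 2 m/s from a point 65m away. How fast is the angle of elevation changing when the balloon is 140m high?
0.005456 rad/s

tan(θ) = y/65
sec²(θ) · dθ/dt = (1/65) · dy/dt
dθ/dt = cos²(θ)/65 · 2 = 65/(65² + 140²) · 2
dθ/dt = 0.005456 rad/s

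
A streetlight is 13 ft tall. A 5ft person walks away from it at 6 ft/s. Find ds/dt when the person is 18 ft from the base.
15/4 ft/s

By similar triangles: 13/(x+s) = 5/s
Solving: s = 5x/8
ds/dt = 5/8 · dx/dt = 5/8 · 6 = 15/4 ft/s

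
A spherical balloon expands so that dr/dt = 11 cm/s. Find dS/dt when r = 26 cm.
2288π cm²/s

S = 4πr²
dS/dt = dS/dr · dr/dt = 8πr · 11
At r = 26: dS/dt = 2288π cm²/s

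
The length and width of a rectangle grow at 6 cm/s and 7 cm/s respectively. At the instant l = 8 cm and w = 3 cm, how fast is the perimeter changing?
26 cm/s

P = 2(l + w)
dP/dt = 2(dl/dt + dw/dt) = 2(6 + 7) = 26 cm/s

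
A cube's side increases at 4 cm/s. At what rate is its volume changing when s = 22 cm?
5808 cm³/s

V = s³
dV/dt = 3s² · ds/dt = 3·22²·4 = 5808 cm³/s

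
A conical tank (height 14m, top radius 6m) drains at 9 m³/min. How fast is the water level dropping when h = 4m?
49/(16π) ≈ 0.9748 m/min

r/h = 6/14, so r = (3/7)h
V = (1/3)πr²h = (1/3)π((3/7)h)²h = (3/49)πh³
dV/dh = (9/49)πh²
dh/dt = (dV/dt)/(dV/dh) = -9/((9/49)π·4²) = -49/(16π) m/min
The level is dropping at 49/(16π) ≈ 0.9748 m/min.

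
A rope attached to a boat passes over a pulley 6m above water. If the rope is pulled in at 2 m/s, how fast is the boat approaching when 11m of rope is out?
22√85/85 ≈ 2.386 m/s

rope² = x² + 6²
x = √(11² - 6²) = √85
dx/dt = (rope/x) · d(rope)/dt = (11/√85) · (-2) = -22√85/85 m/s
The boat approaches at 22√85/85 ≈ 2.386 m/s.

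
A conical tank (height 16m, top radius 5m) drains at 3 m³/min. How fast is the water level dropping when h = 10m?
192/(625π) ≈ 0.09778 m/min

r/h = 5/16, so r = (5/16)h
V = (1/3)πr²h = (1/3)π((5/16)h)²h = (25/768)πh³
dV/dh = (25/256)πh²
dh/dt = (dV/dt)/(dV/dh) = -3/((25/256)π·10²) = -192/(625π) m/min
The level is dropping at 192/(625π) ≈ 0.09778 m/min.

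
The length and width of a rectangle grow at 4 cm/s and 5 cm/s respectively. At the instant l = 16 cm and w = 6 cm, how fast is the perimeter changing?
18 cm/s

P = 2(l + w)
dP/dt = 2(dl/dt + dw/dt) = 2(4 + 5) = 18 cm/s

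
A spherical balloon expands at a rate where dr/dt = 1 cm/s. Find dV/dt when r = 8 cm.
256π cm³/s

V = (4/3)πr³
dV/dt = dV/dr · dr/dt = 4πr² · 1
At r = 8: dV/dt = 256π cm³/s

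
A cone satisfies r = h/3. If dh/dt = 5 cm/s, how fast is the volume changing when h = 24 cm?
320π cm³/s

V = (1/3)π(h/3)²h = πh³/27
dV/dt = πh²/9 · 5
At h = 24: dV/dt = 320π cm³/s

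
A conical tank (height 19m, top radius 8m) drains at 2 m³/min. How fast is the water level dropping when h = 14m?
361/(6272π) ≈ 0.01832 m/min

r/h = 8/19, so r = (8/19)h
V = (1/3)πr²h = (1/3)π((8/19)h)²h = (64/1083)πh³
dV/dh = (64/361)πh²
dh/dt = (dV/dt)/(dV/dh) = -2/((64/361)π·14²) = -361/(6272π) m/min
The level is dropping at 361/(6272π) ≈ 0.01832 m/min.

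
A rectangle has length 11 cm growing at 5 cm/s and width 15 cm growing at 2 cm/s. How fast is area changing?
97 cm²/s

A = lw
dA/dt = w·dl/dt + l·dw/dt = 15·5 + 11·2 = 97 cm²/s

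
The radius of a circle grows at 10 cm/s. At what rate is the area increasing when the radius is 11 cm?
220π cm²/s

A = πr²
dA/dt = 2πr · dr/dt = 2π(11)(10) = 220π cm²/s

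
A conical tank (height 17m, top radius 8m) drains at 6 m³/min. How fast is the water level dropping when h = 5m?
867/(800π) ≈ 0.345 m/min

r/h = 8/17, so r = (8/17)h
V = (1/3)πr²h = (1/3)π((8/17)h)²h = (64/867)πh³
dV/dh = (64/289)πh²
dh/dt = (dV/dt)/(dV/dh) = -6/((64/289)π·5²) = -867/(800π) m/min
The level is dropping at 867/(800π) ≈ 0.345 m/min.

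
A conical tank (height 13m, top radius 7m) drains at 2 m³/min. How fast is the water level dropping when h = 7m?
338/(2401π) ≈ 0.04481 m/min

r/h = 7/13, so r = (7/13)h
V = (1/3)πr²h = (1/3)π((7/13)h)²h = (49/507)πh³
dV/dh = (49/169)πh²
dh/dt = (dV/dt)/(dV/dh) = -2/((49/169)π·7²) = -338/(2401π) m/min
The level is dropping at 338/(2401π) ≈ 0.04481 m/min.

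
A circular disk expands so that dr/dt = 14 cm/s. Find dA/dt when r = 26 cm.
728π cm²/s

A = πr²
dA/dt = 2πr · dr/dt = 2π(26)(14) = 728π cm²/s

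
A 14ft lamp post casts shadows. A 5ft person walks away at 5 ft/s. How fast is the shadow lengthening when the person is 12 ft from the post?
25/9 ft/s

By similar triangles: 14/(x+s) = 5/s
Solving: s = 5x/9
ds/dt = 5/9 · dx/dt = 5/9 · 5 = 25/9 ft/s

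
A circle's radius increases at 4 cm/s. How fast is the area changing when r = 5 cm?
40π cm²/s

A = πr²
dA/dt = 2πr · dr/dt = 2π(5)(4) = 40π cm²/s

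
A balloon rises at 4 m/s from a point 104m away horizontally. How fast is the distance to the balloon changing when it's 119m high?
476√24977/24977 ≈ 3.012 m/s

z² = 104² + y²
z = √(104² + 119²) = √24977
dz/dt = y/z · dy/dt = 119/√24977 · 4 = 476√24977/24977 ≈ 3.012 m/s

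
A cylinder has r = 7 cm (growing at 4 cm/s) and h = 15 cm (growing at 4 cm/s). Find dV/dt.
1036π cm³/s

V = πr²h
dV/dt = 2πrh·dr/dt + πr²·dh/dt
= 2π(7)(15)(4) + π(7)²(4)
= 1036π cm³/s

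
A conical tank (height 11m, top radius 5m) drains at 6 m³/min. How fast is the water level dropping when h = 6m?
121/(150π) ≈ 0.2568 m/min

r/h = 5/11, so r = (5/11)h
V = (1/3)πr²h = (1/3)π((5/11)h)²h = (25/363)πh³
dV/dh = (25/121)πh²
dh/dt = (dV/dt)/(dV/dh) = -6/((25/121)π·6²) = -121/(150π) m/min
The level is dropping at 121/(150π) ≈ 0.2568 m/min.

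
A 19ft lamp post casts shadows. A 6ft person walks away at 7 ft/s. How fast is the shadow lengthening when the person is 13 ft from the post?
42/13 ft/s

By similar triangles: 19/(x+s) = 6/s
Solving: s = 6x/13
ds/dt = 6/13 · dx/dt = 6/13 · 7 = 42/13 ft/s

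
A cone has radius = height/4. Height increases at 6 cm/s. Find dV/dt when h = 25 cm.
1875π/8 cm³/s

V = (1/3)π(h/4)²h = πh³/48
dV/dt = πh²/16 · 6
At h = 25: dV/dt = 1875π/8 cm³/s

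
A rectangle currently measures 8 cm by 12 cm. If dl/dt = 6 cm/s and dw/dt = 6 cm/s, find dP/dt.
24 cm/s

P = 2(l + w)
dP/dt = 2(dl/dt + dw/dt) = 2(6 + 6) = 24 cm/s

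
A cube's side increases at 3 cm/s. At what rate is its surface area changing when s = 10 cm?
360 cm²/s

A = 6s²
dA/dt = 12s · ds/dt = 12·10·3 = 360 cm²/s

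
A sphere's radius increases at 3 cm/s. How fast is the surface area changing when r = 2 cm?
48π cm²/s

S = 4πr²
dS/dt = dS/dr · dr/dt = 8πr · 3
At r = 2: dS/dt = 48π cm²/s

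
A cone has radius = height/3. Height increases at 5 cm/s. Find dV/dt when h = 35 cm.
6125π/9 cm³/s

V = (1/3)π(h/3)²h = πh³/27
dV/dt = πh²/9 · 5
At h = 35: dV/dt = 6125π/9 cm³/s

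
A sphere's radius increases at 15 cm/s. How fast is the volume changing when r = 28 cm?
47040π cm³/s

V = (4/3)πr³
dV/dt = dV/dr · dr/dt = 4πr² · 15
At r = 28: dV/dt = 47040π cm³/s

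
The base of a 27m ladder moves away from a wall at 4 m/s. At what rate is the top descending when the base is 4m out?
16√713/713 ≈ 0.5992 m/s

x² + y² = 27²
2x·dx/dt + 2y·dy/dt = 0
dy/dt = -x/y · dx/dt = -4/√713 · 4 = -16√713/713 m/s
The top is descending at 16√713/713 ≈ 0.5992 m/s.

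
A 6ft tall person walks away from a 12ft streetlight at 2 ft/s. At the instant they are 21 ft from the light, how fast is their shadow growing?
2 ft/s

By similar triangles: 12/(x+s) = 6/s
Solving: s = 6x/6
ds/dt = 6/6 · dx/dt = 1 · 2 = 2 ft/s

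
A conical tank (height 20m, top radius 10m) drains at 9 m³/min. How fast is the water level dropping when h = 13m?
36/(169π) ≈ 0.06781 m/min

r/h = 10/20, so r = (1/2)h
V = (1/3)πr²h = (1/3)π((1/2)h)²h = (1/12)πh³
dV/dh = (1/4)πh²
dh/dt = (dV/dt)/(dV/dh) = -9/((1/4)π·13²) = -36/(169π) m/min
The level is dropping at 36/(169π) ≈ 0.06781 m/min.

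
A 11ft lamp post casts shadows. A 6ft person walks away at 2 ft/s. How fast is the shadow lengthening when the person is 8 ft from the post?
12/5 ft/s

By similar triangles: 11/(x+s) = 6/s
Solving: s = 6x/5
ds/dt = 6/5 · dx/dt = 6/5 · 2 = 12/5 ft/s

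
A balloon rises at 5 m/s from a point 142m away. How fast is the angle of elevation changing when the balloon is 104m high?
0.022918 rad/s

tan(θ) = y/142
sec²(θ) · dθ/dt = (1/142) · dy/dt
dθ/dt = cos²(θ)/142 · 5 = 142/(142² + 104²) · 5
dθ/dt = 0.022918 rad/s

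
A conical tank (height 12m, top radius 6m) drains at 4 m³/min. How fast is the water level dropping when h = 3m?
16/(9π) ≈ 0.5659 m/min

r/h = 6/12, so r = (1/2)h
V = (1/3)πr²h = (1/3)π((1/2)h)²h = (1/12)πh³
dV/dh = (1/4)πh²
dh/dt = (dV/dt)/(dV/dh) = -4/((1/4)π·3²) = -16/(9π) m/min
The level is dropping at 16/(9π) ≈ 0.5659 m/min.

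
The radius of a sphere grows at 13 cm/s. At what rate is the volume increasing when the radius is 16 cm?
13312π cm³/s

V = (4/3)πr³
dV/dt = dV/dr · dr/dt = 4πr² · 13
At r = 16: dV/dt = 13312π cm³/s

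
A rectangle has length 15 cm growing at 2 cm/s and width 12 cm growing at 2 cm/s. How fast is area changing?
54 cm²/s

A = lw
dA/dt = w·dl/dt + l·dw/dt = 12·2 + 15·2 = 54 cm²/s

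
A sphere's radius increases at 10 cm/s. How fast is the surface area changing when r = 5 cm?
400π cm²/s

S = 4πr²
dS/dt = dS/dr · dr/dt = 8πr · 10
At r = 5: dS/dt = 400π cm²/s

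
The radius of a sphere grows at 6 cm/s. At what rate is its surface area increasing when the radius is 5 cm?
240π cm²/s

S = 4πr²
dS/dt = dS/dr · dr/dt = 8πr · 6
At r = 5: dS/dt = 240π cm²/s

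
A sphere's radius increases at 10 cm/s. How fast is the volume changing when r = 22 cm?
19360π cm³/s

V = (4/3)πr³
dV/dt = dV/dr · dr/dt = 4πr² · 10
At r = 22: dV/dt = 19360π cm³/s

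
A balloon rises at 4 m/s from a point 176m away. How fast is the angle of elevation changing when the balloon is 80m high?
0.018836 rad/s

tan(θ) = y/176
sec²(θ) · dθ/dt = (1/176) · dy/dt
dθ/dt = cos²(θ)/176 · 4 = 176/(176² + 80²) · 4
dθ/dt = 0.018836 rad/s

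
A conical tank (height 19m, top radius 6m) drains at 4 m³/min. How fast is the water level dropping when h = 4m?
361/(144π) ≈ 0.798 m/min

r/h = 6/19, so r = (6/19)h
V = (1/3)πr²h = (1/3)π((6/19)h)²h = (12/361)πh³
dV/dh = (36/361)πh²
dh/dt = (dV/dt)/(dV/dh) = -4/((36/361)π·4²) = -361/(144π) m/min
The level is dropping at 361/(144π) ≈ 0.798 m/min.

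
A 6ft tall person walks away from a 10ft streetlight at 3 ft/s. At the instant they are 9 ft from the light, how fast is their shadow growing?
9/2 ft/s

By similar triangles: 10/(x+s) = 6/s
Solving: s = 6x/4
ds/dt = 6/4 · dx/dt = 3/2 · 3 = 9/2 ft/s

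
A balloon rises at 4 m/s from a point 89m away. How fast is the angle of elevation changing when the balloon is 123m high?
0.015445 rad/s

tan(θ) = y/89
sec²(θ) · dθ/dt = (1/89) · dy/dt
dθ/dt = cos²(θ)/89 · 4 = 89/(89² + 123²) · 4
dθ/dt = 0.015445 rad/s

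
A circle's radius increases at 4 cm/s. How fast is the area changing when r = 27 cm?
216π cm²/s

A = πr²
dA/dt = 2πr · dr/dt = 2π(27)(4) = 216π cm²/s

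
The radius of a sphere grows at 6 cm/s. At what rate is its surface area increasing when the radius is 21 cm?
1008π cm²/s

S = 4πr²
dS/dt = dS/dr · dr/dt = 8πr · 6
At r = 21: dS/dt = 1008π cm²/s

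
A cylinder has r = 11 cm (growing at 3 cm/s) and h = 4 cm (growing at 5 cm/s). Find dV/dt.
869π cm³/s

V = πr²h
dV/dt = 2πrh·dr/dt + πr²·dh/dt
= 2π(11)(4)(3) + π(11)²(5)
= 869π cm³/s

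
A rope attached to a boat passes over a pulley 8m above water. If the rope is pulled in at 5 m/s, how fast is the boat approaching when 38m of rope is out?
19√345/69 ≈ 5.115 m/s

rope² = x² + 8²
x = √(38² - 8²) = 2√345
dx/dt = (rope/x) · d(rope)/dt = (38/(2√345)) · (-5) = -19√345/69 m/s
The boat approaches at 19√345/69 ≈ 5.115 m/s.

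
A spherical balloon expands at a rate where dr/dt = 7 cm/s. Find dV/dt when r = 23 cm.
14812π cm³/s

V = (4/3)πr³
dV/dt = dV/dr · dr/dt = 4πr² · 7
At r = 23: dV/dt = 14812π cm³/s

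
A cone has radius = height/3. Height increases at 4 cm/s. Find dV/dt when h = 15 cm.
100π cm³/s

V = (1/3)π(h/3)²h = πh³/27
dV/dt = πh²/9 · 4
At h = 15: dV/dt = 100π cm³/s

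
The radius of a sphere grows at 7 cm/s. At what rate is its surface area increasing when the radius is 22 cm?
1232π cm²/s

S = 4πr²
dS/dt = dS/dr · dr/dt = 8πr · 7
At r = 22: dS/dt = 1232π cm²/s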